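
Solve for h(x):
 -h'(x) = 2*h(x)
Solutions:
 h(x) = C1*exp(-2*x)


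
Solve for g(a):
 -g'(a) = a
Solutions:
 g(a) = C1 - a^2/2


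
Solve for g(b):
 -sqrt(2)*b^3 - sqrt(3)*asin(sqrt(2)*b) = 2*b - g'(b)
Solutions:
 g(b) = C1 + sqrt(2)*b^4/4 + b^2 + sqrt(3)*(b*asin(sqrt(2)*b) + sqrt(2)*sqrt(1 - 2*b^2)/2)


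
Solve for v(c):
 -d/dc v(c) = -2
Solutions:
 v(c) = C1 + 2*c


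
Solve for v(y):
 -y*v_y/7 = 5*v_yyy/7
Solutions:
 v(y) = C1 + Integral(C2*airyai(-5^(2/3)*y/5) + C3*airybi(-5^(2/3)*y/5), y)


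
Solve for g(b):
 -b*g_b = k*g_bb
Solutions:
 g(b) = C1 + C2*sqrt(k)*erf(sqrt(2)*b*sqrt(1/k)/2)


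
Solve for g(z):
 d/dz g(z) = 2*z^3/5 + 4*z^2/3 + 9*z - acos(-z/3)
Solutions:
 g(z) = C1 + z^4/10 + 4*z^3/9 + 9*z^2/2 - z*acos(-z/3) - sqrt(9 - z^2)


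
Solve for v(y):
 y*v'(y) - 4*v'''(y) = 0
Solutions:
 v(y) = C1 + Integral(C2*airyai(2^(1/3)*y/2) + C3*airybi(2^(1/3)*y/2), y)


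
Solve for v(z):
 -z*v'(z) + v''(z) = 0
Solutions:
 v(z) = C1 + C2*erfi(sqrt(2)*z/2)


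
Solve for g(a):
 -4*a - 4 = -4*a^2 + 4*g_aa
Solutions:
 g(a) = C1 + C2*a + a^4/12 - a^3/6 - a^2/2


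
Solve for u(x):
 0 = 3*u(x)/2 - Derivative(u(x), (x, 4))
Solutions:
 u(x) = C1*exp(-2^(3/4)*3^(1/4)*x/2) + C2*exp(2^(3/4)*3^(1/4)*x/2) + C3*sin(2^(3/4)*3^(1/4)*x/2) + C4*cos(2^(3/4)*3^(1/4)*x/2)


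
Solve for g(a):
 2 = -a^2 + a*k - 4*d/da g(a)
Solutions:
 g(a) = C1 - a^3/12 + a^2*k/8 - a/2


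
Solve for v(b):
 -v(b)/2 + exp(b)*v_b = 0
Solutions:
 v(b) = C1*exp(-exp(-b)/2)


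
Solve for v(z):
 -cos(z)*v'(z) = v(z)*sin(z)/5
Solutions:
 v(z) = C1*cos(z)^(1/5)


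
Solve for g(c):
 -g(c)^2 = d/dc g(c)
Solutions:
 g(c) = 1/(C1 + c)


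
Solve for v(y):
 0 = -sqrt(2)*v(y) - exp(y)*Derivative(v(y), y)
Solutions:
 v(y) = C1*exp(sqrt(2)*exp(-y))


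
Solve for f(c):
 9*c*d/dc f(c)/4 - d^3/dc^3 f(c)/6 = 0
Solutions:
 f(c) = C1 + Integral(C2*airyai(3*2^(2/3)*c/2) + C3*airybi(3*2^(2/3)*c/2), c)


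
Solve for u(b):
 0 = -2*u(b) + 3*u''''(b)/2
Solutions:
 u(b) = C1*exp(-sqrt(2)*3^(3/4)*b/3) + C2*exp(sqrt(2)*3^(3/4)*b/3) + C3*sin(sqrt(2)*3^(3/4)*b/3) + C4*cos(sqrt(2)*3^(3/4)*b/3)


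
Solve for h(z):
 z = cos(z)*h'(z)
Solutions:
 h(z) = C1 + Integral(z/cos(z), z)


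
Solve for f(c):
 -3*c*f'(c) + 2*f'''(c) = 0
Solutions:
 f(c) = C1 + Integral(C2*airyai(2^(2/3)*3^(1/3)*c/2) + C3*airybi(2^(2/3)*3^(1/3)*c/2), c)


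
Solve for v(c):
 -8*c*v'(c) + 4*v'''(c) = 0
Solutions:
 v(c) = C1 + Integral(C2*airyai(2^(1/3)*c) + C3*airybi(2^(1/3)*c), c)


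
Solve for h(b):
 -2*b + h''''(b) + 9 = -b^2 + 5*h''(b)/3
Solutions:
 h(b) = C1 + C2*b + C3*exp(-sqrt(15)*b/3) + C4*exp(sqrt(15)*b/3) + b^4/20 - b^3/5 + 153*b^2/50


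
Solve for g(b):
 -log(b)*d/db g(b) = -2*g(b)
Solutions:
 g(b) = C1*exp(2*li(b))


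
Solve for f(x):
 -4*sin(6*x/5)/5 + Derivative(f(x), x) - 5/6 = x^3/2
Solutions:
 f(x) = C1 + x^4/8 + 5*x/6 - 2*cos(6*x/5)/3


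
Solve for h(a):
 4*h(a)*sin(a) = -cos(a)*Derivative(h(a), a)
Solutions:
 h(a) = C1*cos(a)^4


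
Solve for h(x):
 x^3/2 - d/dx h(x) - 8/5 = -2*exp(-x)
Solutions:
 h(x) = C1 + x^4/8 - 8*x/5 - 2*exp(-x)


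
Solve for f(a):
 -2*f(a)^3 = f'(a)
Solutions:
 f(a) = -sqrt(2)*sqrt(-1/(C1 - 2*a))/2
 f(a) = sqrt(2)*sqrt(-1/(C1 - 2*a))/2


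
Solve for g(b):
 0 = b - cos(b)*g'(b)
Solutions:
 g(b) = C1 + Integral(b/cos(b), b)


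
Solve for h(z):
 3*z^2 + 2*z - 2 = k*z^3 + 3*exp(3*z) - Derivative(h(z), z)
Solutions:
 h(z) = C1 + k*z^4/4 - z^3 - z^2 + 2*z + exp(3*z)


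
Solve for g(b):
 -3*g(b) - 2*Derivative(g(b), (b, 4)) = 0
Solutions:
 g(b) = (C1*sin(6^(1/4)*b/2) + C2*cos(6^(1/4)*b/2))*exp(-6^(1/4)*b/2) + (C3*sin(6^(1/4)*b/2) + C4*cos(6^(1/4)*b/2))*exp(6^(1/4)*b/2)


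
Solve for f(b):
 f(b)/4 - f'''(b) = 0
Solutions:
 f(b) = C3*exp(2^(1/3)*b/2) + (C1*sin(2^(1/3)*sqrt(3)*b/4) + C2*cos(2^(1/3)*sqrt(3)*b/4))*exp(-2^(1/3)*b/4)


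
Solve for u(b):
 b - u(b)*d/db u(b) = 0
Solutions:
 u(b) = -sqrt(C1 + b^2)
 u(b) = sqrt(C1 + b^2)


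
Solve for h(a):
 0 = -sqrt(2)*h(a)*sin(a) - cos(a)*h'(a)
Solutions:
 h(a) = C1*cos(a)^(sqrt(2))


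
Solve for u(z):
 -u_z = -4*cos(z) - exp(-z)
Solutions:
 u(z) = C1 + 4*sin(z) - exp(-z)


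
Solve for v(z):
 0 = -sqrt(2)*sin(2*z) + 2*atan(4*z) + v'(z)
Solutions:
 v(z) = C1 - 2*z*atan(4*z) + log(16*z^2 + 1)/4 - sqrt(2)*cos(2*z)/2


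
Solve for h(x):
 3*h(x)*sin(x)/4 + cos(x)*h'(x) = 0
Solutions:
 h(x) = C1*cos(x)^(3/4)


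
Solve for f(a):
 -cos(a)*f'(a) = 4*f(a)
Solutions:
 f(a) = C1*(sin(a)^2 - 2*sin(a) + 1)/(sin(a)^2 + 2*sin(a) + 1)


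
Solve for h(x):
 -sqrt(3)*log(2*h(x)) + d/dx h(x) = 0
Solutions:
 -sqrt(3)*Integral(1/(log(_y) + log(2)), (_y, h(x)))/3 = C1 - x


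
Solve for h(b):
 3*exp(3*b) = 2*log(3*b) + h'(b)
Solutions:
 h(b) = C1 - 2*b*log(b) + 2*b*(1 - log(3)) + exp(3*b)


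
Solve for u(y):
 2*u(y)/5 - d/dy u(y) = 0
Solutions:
 u(y) = C1*exp(2*y/5)


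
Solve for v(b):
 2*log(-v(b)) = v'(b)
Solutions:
 -li(-v(b)) = C1 + 2*b


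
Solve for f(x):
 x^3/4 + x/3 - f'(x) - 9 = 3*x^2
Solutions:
 f(x) = C1 + x^4/16 - x^3 + x^2/6 - 9*x


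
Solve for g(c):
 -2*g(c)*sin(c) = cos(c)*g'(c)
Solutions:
 g(c) = C1*cos(c)^2


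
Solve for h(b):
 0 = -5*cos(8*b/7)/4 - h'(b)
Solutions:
 h(b) = C1 - 35*sin(8*b/7)/32


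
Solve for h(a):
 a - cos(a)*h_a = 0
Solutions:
 h(a) = C1 + Integral(a/cos(a), a)


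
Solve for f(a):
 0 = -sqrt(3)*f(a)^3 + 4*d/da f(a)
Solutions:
 f(a) = -sqrt(2)*sqrt(-1/(C1 + sqrt(3)*a))
 f(a) = sqrt(2)*sqrt(-1/(C1 + sqrt(3)*a))


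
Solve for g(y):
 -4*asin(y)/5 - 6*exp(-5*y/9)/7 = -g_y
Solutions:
 g(y) = C1 + 4*y*asin(y)/5 + 4*sqrt(1 - y^2)/5 - 54*exp(-5*y/9)/35


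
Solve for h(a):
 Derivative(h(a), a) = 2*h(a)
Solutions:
 h(a) = C1*exp(2*a)


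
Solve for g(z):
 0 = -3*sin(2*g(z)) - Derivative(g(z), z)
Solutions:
 g(z) = pi - acos((-C1 - exp(12*z))/(C1 - exp(12*z)))/2
 g(z) = acos((-C1 - exp(12*z))/(C1 - exp(12*z)))/2


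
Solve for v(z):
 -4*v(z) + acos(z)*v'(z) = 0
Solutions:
 v(z) = C1*exp(4*Integral(1/acos(z), z))


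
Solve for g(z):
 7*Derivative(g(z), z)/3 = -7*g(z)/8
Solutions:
 g(z) = C1*exp(-3*z/8)


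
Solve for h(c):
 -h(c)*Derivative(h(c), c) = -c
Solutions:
 h(c) = -sqrt(C1 + c^2)
 h(c) = sqrt(C1 + c^2)


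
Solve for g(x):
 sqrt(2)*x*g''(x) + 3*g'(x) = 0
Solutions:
 g(x) = C1 + C2*x^(1 - 3*sqrt(2)/2)


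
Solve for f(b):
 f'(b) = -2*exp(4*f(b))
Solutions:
 f(b) = log(-I*(1/(C1 + 8*b))^(1/4))
 f(b) = log(I*(1/(C1 + 8*b))^(1/4))
 f(b) = log(-(1/(C1 + 8*b))^(1/4))
 f(b) = log(1/(C1 + 8*b))/4


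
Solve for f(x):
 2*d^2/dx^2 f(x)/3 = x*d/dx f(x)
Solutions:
 f(x) = C1 + C2*erfi(sqrt(3)*x/2)


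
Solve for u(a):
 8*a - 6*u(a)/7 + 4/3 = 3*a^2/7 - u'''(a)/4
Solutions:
 u(a) = C3*exp(2*3^(1/3)*7^(2/3)*a/7) - a^2/2 + 28*a/3 + (C1*sin(3^(5/6)*7^(2/3)*a/7) + C2*cos(3^(5/6)*7^(2/3)*a/7))*exp(-3^(1/3)*7^(2/3)*a/7) + 14/9


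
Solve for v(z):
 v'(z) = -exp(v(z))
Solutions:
 v(z) = log(1/(C1 + z))


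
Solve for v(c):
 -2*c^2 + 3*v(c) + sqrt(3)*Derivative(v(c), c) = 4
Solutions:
 v(c) = C1*exp(-sqrt(3)*c) + 2*c^2/3 - 4*sqrt(3)*c/9 + 16/9


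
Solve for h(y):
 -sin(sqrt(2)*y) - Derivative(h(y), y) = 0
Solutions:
 h(y) = C1 + sqrt(2)*cos(sqrt(2)*y)/2


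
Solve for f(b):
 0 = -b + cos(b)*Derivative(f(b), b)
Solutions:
 f(b) = C1 + Integral(b/cos(b), b)


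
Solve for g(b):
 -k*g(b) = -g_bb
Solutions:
 g(b) = C1*exp(-b*sqrt(k)) + C2*exp(b*sqrt(k))


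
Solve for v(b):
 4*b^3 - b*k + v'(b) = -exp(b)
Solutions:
 v(b) = C1 - b^4 + b^2*k/2 - exp(b)


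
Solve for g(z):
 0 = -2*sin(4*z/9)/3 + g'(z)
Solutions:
 g(z) = C1 - 3*cos(4*z/9)/2


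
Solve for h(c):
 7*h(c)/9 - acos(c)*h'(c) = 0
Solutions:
 h(c) = C1*exp(7*Integral(1/acos(c), c)/9)


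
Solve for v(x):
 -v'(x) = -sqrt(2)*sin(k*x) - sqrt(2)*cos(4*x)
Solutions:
 v(x) = C1 + sqrt(2)*sin(4*x)/4 - sqrt(2)*cos(k*x)/k


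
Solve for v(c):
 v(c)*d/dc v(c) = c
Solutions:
 v(c) = -sqrt(C1 + c^2)
 v(c) = sqrt(C1 + c^2)


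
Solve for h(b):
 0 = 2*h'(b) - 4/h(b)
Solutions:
 h(b) = -sqrt(C1 + 4*b)
 h(b) = sqrt(C1 + 4*b)


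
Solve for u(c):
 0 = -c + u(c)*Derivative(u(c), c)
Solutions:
 u(c) = -sqrt(C1 + c^2)
 u(c) = sqrt(C1 + c^2)


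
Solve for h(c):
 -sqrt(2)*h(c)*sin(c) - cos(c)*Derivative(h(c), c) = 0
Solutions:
 h(c) = C1*cos(c)^(sqrt(2))


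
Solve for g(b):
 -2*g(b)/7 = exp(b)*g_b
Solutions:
 g(b) = C1*exp(2*exp(-b)/7)


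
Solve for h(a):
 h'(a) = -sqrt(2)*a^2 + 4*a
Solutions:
 h(a) = C1 - sqrt(2)*a^3/3 + 2*a^2


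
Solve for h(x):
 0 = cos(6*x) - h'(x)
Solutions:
 h(x) = C1 + sin(6*x)/6


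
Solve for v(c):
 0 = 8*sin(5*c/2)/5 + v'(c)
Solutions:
 v(c) = C1 + 16*cos(5*c/2)/25


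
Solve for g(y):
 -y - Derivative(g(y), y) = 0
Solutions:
 g(y) = C1 - y^2/2


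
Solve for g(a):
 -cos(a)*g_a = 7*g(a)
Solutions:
 g(a) = C1*sqrt(sin(a) - 1)*(sin(a)^3 - 3*sin(a)^2 + 3*sin(a) - 1)/(sqrt(sin(a) + 1)*(sin(a)^3 + 3*sin(a)^2 + 3*sin(a) + 1))


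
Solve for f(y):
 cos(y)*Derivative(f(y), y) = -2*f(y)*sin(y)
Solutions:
 f(y) = C1*cos(y)^2


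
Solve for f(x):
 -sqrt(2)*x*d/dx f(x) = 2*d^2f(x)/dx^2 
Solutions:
 f(x) = C1 + C2*erf(2^(1/4)*x/2)


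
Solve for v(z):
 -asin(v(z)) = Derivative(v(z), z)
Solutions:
 Integral(1/asin(_y), (_y, v(z))) = C1 - z


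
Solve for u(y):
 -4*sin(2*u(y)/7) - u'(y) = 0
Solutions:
 4*y + 7*log(cos(2*u(y)/7) - 1)/4 - 7*log(cos(2*u(y)/7) + 1)/4 = C1


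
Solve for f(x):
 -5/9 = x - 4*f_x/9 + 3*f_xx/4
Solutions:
 f(x) = C1 + C2*exp(16*x/27) + 9*x^2/8 + 323*x/64


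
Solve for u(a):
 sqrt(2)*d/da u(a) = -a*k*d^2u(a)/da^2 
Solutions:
 u(a) = C1 + a^(((re(k) - sqrt(2))*re(k) + im(k)^2)/(re(k)^2 + im(k)^2))*(C2*sin(sqrt(2)*log(a)*Abs(im(k))/(re(k)^2 + im(k)^2)) + C3*cos(sqrt(2)*log(a)*im(k)/(re(k)^2 + im(k)^2)))


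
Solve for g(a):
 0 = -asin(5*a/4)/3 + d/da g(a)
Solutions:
 g(a) = C1 + a*asin(5*a/4)/3 + sqrt(16 - 25*a^2)/15


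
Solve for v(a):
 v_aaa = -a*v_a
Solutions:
 v(a) = C1 + Integral(C2*airyai(-a) + C3*airybi(-a), a)


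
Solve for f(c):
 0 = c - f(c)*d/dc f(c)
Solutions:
 f(c) = -sqrt(C1 + c^2)
 f(c) = sqrt(C1 + c^2)


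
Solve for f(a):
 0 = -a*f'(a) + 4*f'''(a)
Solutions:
 f(a) = C1 + Integral(C2*airyai(2^(1/3)*a/2) + C3*airybi(2^(1/3)*a/2), a)


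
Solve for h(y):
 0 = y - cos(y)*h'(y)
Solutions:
 h(y) = C1 + Integral(y/cos(y), y)


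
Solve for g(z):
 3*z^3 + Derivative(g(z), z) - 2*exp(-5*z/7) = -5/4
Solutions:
 g(z) = C1 - 3*z^4/4 - 5*z/4 - 14*exp(-5*z/7)/5


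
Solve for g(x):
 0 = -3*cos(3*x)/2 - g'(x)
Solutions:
 g(x) = C1 - sin(3*x)/2


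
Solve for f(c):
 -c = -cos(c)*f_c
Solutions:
 f(c) = C1 + Integral(c/cos(c), c)


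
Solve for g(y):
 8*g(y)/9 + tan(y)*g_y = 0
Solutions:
 g(y) = C1/sin(y)^(8/9)


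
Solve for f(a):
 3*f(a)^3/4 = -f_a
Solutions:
 f(a) = -sqrt(2)*sqrt(-1/(C1 - 3*a))
 f(a) = sqrt(2)*sqrt(-1/(C1 - 3*a))


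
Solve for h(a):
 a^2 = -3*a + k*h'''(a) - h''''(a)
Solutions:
 h(a) = C1 + C2*a + C3*a^2 + C4*exp(a*k) + a^5/(60*k) + a^4*(3 + 2/k)/(24*k) + a^3*(3 + 2/k)/(6*k^2)


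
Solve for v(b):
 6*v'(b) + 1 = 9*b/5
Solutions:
 v(b) = C1 + 3*b^2/20 - b/6


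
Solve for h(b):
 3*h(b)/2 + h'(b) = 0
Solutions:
 h(b) = C1*exp(-3*b/2)


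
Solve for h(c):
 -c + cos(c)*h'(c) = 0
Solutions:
 h(c) = C1 + Integral(c/cos(c), c)


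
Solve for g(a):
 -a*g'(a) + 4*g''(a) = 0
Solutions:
 g(a) = C1 + C2*erfi(sqrt(2)*a/4)


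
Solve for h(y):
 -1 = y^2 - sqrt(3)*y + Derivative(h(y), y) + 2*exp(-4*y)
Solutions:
 h(y) = C1 - y^3/3 + sqrt(3)*y^2/2 - y + exp(-4*y)/2


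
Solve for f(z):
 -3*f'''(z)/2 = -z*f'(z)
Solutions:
 f(z) = C1 + Integral(C2*airyai(2^(1/3)*3^(2/3)*z/3) + C3*airybi(2^(1/3)*3^(2/3)*z/3), z)


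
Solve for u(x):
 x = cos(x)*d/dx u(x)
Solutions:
 u(x) = C1 + Integral(x/cos(x), x)


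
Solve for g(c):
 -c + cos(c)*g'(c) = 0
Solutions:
 g(c) = C1 + Integral(c/cos(c), c)


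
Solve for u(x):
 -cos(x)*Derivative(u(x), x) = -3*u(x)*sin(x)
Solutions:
 u(x) = C1/cos(x)^3


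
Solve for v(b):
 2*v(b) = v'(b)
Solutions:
 v(b) = C1*exp(2*b)


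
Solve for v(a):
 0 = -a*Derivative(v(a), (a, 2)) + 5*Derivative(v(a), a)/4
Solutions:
 v(a) = C1 + C2*a^(9/4)


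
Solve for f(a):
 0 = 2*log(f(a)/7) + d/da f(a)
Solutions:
 -Integral(1/(-log(_y) + log(7)), (_y, f(a)))/2 = C1 - a


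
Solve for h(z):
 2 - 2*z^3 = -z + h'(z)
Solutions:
 h(z) = C1 - z^4/2 + z^2/2 + 2*z


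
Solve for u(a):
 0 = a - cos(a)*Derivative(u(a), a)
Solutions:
 u(a) = C1 + Integral(a/cos(a), a)


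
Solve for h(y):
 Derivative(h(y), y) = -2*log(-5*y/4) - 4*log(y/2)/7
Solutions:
 h(y) = C1 - 18*y*log(y)/7 + y*(-2*log(5) + 18/7 + 32*log(2)/7 - 2*I*pi)


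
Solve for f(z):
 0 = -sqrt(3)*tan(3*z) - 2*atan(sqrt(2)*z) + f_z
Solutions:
 f(z) = C1 + 2*z*atan(sqrt(2)*z) - sqrt(2)*log(2*z^2 + 1)/2 - sqrt(3)*log(cos(3*z))/3


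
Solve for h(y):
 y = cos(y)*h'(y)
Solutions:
 h(y) = C1 + Integral(y/cos(y), y)


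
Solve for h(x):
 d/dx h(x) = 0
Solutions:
 h(x) = C1


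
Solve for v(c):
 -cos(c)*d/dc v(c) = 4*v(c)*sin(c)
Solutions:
 v(c) = C1*cos(c)^4


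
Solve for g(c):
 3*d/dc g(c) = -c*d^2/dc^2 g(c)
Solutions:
 g(c) = C1 + C2/c^2


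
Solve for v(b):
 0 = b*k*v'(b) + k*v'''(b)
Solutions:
 v(b) = C1 + Integral(C2*airyai(-b) + C3*airybi(-b), b)


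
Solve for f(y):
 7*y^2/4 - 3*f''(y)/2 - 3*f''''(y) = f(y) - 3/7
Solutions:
 f(y) = 7*y^2/4 + (C1*sin(3^(3/4)*y*cos(atan(sqrt(39)/3)/2)/3) + C2*cos(3^(3/4)*y*cos(atan(sqrt(39)/3)/2)/3))*exp(-3^(3/4)*y*sin(atan(sqrt(39)/3)/2)/3) + (C3*sin(3^(3/4)*y*cos(atan(sqrt(39)/3)/2)/3) + C4*cos(3^(3/4)*y*cos(atan(sqrt(39)/3)/2)/3))*exp(3^(3/4)*y*sin(atan(sqrt(39)/3)/2)/3) - 135/28


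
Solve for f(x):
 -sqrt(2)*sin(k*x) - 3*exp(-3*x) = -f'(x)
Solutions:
 f(x) = C1 - exp(-3*x) - sqrt(2)*cos(k*x)/k


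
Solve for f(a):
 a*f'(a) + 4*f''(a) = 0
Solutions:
 f(a) = C1 + C2*erf(sqrt(2)*a/4)


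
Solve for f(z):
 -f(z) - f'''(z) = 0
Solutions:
 f(z) = C3*exp(-z) + (C1*sin(sqrt(3)*z/2) + C2*cos(sqrt(3)*z/2))*exp(z/2)


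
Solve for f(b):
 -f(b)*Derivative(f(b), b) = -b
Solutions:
 f(b) = -sqrt(C1 + b^2)
 f(b) = sqrt(C1 + b^2)


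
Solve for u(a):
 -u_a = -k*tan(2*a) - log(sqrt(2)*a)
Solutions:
 u(a) = C1 + a*log(a) - a + a*log(2)/2 - k*log(cos(2*a))/2


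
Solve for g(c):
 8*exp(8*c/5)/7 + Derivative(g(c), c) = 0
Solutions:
 g(c) = C1 - 5*exp(8*c/5)/7


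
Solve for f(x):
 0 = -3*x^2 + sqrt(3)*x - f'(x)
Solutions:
 f(x) = C1 - x^3 + sqrt(3)*x^2/2


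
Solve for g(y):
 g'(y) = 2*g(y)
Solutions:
 g(y) = C1*exp(2*y)


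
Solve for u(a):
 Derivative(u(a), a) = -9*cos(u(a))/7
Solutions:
 9*a/7 - log(sin(u(a)) - 1)/2 + log(sin(u(a)) + 1)/2 = C1


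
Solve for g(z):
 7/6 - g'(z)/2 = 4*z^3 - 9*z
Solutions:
 g(z) = C1 - 2*z^4 + 9*z^2 + 7*z/3


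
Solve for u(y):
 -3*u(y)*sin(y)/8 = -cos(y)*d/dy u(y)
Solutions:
 u(y) = C1/cos(y)^(3/8)


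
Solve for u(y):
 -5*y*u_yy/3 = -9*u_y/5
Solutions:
 u(y) = C1 + C2*y^(52/25)


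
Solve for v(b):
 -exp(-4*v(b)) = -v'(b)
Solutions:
 v(b) = log(-I*(C1 + 4*b)^(1/4))
 v(b) = log(I*(C1 + 4*b)^(1/4))
 v(b) = log(-(C1 + 4*b)^(1/4))
 v(b) = log(C1 + 4*b)/4


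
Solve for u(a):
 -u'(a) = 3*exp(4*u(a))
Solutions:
 u(a) = log(-I*(1/(C1 + 12*a))^(1/4))
 u(a) = log(I*(1/(C1 + 12*a))^(1/4))
 u(a) = log(-(1/(C1 + 12*a))^(1/4))
 u(a) = log(1/(C1 + 12*a))/4


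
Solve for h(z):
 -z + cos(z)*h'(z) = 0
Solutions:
 h(z) = C1 + Integral(z/cos(z), z)


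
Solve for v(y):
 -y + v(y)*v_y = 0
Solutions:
 v(y) = -sqrt(C1 + y^2)
 v(y) = sqrt(C1 + y^2)


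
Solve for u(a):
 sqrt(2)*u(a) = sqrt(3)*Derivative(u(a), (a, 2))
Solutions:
 u(a) = C1*exp(-2^(1/4)*3^(3/4)*a/3) + C2*exp(2^(1/4)*3^(3/4)*a/3)


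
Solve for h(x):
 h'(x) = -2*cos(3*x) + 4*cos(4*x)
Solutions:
 h(x) = C1 - 2*sin(3*x)/3 + sin(4*x)


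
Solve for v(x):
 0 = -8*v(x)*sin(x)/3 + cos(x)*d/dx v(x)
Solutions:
 v(x) = C1/cos(x)^(8/3)


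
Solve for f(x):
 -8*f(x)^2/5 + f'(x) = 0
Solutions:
 f(x) = -5/(C1 + 8*x)


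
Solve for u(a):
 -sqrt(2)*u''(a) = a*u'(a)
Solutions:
 u(a) = C1 + C2*erf(2^(1/4)*a/2)


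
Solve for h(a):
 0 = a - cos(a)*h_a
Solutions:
 h(a) = C1 + Integral(a/cos(a), a)


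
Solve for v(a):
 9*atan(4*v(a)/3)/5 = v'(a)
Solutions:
 Integral(1/atan(4*_y/3), (_y, v(a))) = C1 + 9*a/5


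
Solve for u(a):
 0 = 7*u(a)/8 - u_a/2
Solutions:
 u(a) = C1*exp(7*a/4)


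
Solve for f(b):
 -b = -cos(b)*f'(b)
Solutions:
 f(b) = C1 + Integral(b/cos(b), b)


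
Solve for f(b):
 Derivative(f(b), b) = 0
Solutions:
 f(b) = C1


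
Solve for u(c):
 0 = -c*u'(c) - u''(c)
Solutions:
 u(c) = C1 + C2*erf(sqrt(2)*c/2)


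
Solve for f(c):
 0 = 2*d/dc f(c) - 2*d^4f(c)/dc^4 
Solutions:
 f(c) = C1 + C4*exp(c) + (C2*sin(sqrt(3)*c/2) + C3*cos(sqrt(3)*c/2))*exp(-c/2)


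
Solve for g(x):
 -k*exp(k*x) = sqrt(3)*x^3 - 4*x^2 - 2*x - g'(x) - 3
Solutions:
 g(x) = C1 + sqrt(3)*x^4/4 - 4*x^3/3 - x^2 - 3*x + exp(k*x)


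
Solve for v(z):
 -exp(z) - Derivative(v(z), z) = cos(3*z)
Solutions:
 v(z) = C1 - exp(z) - sin(3*z)/3


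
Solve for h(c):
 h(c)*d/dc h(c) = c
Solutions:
 h(c) = -sqrt(C1 + c^2)
 h(c) = sqrt(C1 + c^2)


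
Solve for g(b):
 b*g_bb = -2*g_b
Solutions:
 g(b) = C1 + C2/b


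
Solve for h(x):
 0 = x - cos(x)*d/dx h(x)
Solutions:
 h(x) = C1 + Integral(x/cos(x), x)


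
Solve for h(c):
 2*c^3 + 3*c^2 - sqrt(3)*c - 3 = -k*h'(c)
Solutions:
 h(c) = C1 - c^4/(2*k) - c^3/k + sqrt(3)*c^2/(2*k) + 3*c/k


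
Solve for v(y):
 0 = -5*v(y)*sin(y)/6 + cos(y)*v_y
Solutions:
 v(y) = C1/cos(y)^(5/6)


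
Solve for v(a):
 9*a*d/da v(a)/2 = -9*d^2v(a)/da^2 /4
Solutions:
 v(a) = C1 + C2*erf(a)


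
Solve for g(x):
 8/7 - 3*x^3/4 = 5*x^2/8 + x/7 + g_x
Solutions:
 g(x) = C1 - 3*x^4/16 - 5*x^3/24 - x^2/14 + 8*x/7


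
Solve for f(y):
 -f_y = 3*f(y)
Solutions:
 f(y) = C1*exp(-3*y)


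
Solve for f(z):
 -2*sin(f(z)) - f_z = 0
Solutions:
 f(z) = -acos((-C1 - exp(4*z))/(C1 - exp(4*z))) + 2*pi
 f(z) = acos((-C1 - exp(4*z))/(C1 - exp(4*z)))


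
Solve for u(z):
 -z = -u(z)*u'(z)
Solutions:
 u(z) = -sqrt(C1 + z^2)
 u(z) = sqrt(C1 + z^2)


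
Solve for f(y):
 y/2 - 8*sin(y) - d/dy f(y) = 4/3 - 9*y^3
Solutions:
 f(y) = C1 + 9*y^4/4 + y^2/4 - 4*y/3 + 8*cos(y)


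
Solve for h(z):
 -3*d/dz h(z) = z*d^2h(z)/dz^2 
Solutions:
 h(z) = C1 + C2/z^2


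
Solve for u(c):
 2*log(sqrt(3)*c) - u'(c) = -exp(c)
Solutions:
 u(c) = C1 + 2*c*log(c) + c*(-2 + log(3)) + exp(c)


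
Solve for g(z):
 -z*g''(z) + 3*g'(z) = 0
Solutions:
 g(z) = C1 + C2*z^4


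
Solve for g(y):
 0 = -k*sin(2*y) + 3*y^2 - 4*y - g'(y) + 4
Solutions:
 g(y) = C1 + k*cos(2*y)/2 + y^3 - 2*y^2 + 4*y


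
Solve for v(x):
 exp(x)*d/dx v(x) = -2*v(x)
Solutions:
 v(x) = C1*exp(2*exp(-x))


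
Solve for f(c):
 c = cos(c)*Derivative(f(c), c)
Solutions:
 f(c) = C1 + Integral(c/cos(c), c)


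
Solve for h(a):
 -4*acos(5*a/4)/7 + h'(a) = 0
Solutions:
 h(a) = C1 + 4*a*acos(5*a/4)/7 - 4*sqrt(16 - 25*a^2)/35


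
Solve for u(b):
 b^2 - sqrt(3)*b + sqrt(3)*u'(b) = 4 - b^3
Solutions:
 u(b) = C1 - sqrt(3)*b^4/12 - sqrt(3)*b^3/9 + b^2/2 + 4*sqrt(3)*b/3


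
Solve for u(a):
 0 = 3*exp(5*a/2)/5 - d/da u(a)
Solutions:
 u(a) = C1 + 6*exp(5*a/2)/25


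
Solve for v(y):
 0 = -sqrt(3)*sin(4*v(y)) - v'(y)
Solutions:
 v(y) = -acos((-C1 - exp(8*sqrt(3)*y))/(C1 - exp(8*sqrt(3)*y)))/4 + pi/2
 v(y) = acos((-C1 - exp(8*sqrt(3)*y))/(C1 - exp(8*sqrt(3)*y)))/4


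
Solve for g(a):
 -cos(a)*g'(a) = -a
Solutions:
 g(a) = C1 + Integral(a/cos(a), a)


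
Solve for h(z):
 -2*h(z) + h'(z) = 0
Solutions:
 h(z) = C1*exp(2*z)


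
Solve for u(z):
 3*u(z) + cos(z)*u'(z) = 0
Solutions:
 u(z) = C1*(sin(z) - 1)^(3/2)/(sin(z) + 1)^(3/2)


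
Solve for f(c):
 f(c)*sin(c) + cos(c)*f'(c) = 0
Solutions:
 f(c) = C1*cos(c)


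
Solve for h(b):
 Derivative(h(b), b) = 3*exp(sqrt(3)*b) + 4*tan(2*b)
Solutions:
 h(b) = C1 + sqrt(3)*exp(sqrt(3)*b) - 2*log(cos(2*b))


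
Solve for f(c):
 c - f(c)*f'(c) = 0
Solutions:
 f(c) = -sqrt(C1 + c^2)
 f(c) = sqrt(C1 + c^2)


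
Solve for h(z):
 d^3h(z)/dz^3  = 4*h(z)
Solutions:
 h(z) = C3*exp(2^(2/3)*z) + (C1*sin(2^(2/3)*sqrt(3)*z/2) + C2*cos(2^(2/3)*sqrt(3)*z/2))*exp(-2^(2/3)*z/2)


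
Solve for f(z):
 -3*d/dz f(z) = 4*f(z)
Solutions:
 f(z) = C1*exp(-4*z/3)


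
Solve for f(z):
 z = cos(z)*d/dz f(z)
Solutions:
 f(z) = C1 + Integral(z/cos(z), z)


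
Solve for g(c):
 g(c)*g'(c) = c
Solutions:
 g(c) = -sqrt(C1 + c^2)
 g(c) = sqrt(C1 + c^2)


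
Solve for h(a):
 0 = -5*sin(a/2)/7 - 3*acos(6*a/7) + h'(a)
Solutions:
 h(a) = C1 + 3*a*acos(6*a/7) - sqrt(49 - 36*a^2)/2 - 10*cos(a/2)/7


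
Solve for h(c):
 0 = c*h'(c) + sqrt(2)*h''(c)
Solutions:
 h(c) = C1 + C2*erf(2^(1/4)*c/2)


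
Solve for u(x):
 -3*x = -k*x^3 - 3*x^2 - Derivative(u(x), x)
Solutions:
 u(x) = C1 - k*x^4/4 - x^3 + 3*x^2/2


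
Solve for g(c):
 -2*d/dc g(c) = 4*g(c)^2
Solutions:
 g(c) = 1/(C1 + 2*c)


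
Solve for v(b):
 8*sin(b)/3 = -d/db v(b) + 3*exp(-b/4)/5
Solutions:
 v(b) = C1 + 8*cos(b)/3 - 12*exp(-b/4)/5


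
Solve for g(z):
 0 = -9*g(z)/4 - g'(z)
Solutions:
 g(z) = C1*exp(-9*z/4)


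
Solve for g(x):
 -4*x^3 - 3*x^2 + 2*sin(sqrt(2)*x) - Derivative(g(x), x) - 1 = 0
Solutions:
 g(x) = C1 - x^4 - x^3 - x - sqrt(2)*cos(sqrt(2)*x)


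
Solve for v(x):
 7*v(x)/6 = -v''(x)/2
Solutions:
 v(x) = C1*sin(sqrt(21)*x/3) + C2*cos(sqrt(21)*x/3)


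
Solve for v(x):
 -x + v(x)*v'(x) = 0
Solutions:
 v(x) = -sqrt(C1 + x^2)
 v(x) = sqrt(C1 + x^2)


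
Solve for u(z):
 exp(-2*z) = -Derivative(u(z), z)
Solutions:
 u(z) = C1 + exp(-2*z)/2


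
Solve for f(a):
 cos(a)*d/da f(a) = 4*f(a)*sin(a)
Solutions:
 f(a) = C1/cos(a)^4


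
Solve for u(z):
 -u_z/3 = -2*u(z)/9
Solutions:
 u(z) = C1*exp(2*z/3)


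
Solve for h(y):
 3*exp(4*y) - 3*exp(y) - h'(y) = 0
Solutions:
 h(y) = C1 + 3*exp(4*y)/4 - 3*exp(y)


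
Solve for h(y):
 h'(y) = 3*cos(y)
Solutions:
 h(y) = C1 + 3*sin(y)


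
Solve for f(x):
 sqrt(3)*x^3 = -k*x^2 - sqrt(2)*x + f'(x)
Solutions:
 f(x) = C1 + k*x^3/3 + sqrt(3)*x^4/4 + sqrt(2)*x^2/2


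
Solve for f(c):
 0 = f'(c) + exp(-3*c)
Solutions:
 f(c) = C1 + exp(-3*c)/3


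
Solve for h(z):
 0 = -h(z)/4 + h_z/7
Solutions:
 h(z) = C1*exp(7*z/4)


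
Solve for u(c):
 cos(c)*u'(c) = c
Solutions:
 u(c) = C1 + Integral(c/cos(c), c)


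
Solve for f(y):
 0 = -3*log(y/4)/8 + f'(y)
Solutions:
 f(y) = C1 + 3*y*log(y)/8 - 3*y*log(2)/4 - 3*y/8


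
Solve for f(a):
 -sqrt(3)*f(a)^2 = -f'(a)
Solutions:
 f(a) = -1/(C1 + sqrt(3)*a)


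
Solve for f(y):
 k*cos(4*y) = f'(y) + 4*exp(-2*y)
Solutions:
 f(y) = C1 + k*sin(4*y)/4 + 2*exp(-2*y)


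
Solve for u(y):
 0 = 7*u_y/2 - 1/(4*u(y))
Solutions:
 u(y) = -sqrt(C1 + 7*y)/7
 u(y) = sqrt(C1 + 7*y)/7


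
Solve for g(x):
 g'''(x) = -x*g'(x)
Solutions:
 g(x) = C1 + Integral(C2*airyai(-x) + C3*airybi(-x), x)


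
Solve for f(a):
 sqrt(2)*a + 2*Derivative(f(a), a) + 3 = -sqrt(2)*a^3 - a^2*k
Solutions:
 f(a) = C1 - sqrt(2)*a^4/8 - a^3*k/6 - sqrt(2)*a^2/4 - 3*a/2


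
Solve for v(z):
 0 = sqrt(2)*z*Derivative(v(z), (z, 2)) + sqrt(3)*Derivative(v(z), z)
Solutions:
 v(z) = C1 + C2*z^(1 - sqrt(6)/2)


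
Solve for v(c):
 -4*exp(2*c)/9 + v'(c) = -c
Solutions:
 v(c) = C1 - c^2/2 + 2*exp(2*c)/9


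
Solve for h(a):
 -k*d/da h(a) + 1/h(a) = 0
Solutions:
 h(a) = -sqrt(C1 + 2*a/k)
 h(a) = sqrt(C1 + 2*a/k)


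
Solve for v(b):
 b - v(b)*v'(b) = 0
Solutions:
 v(b) = -sqrt(C1 + b^2)
 v(b) = sqrt(C1 + b^2)


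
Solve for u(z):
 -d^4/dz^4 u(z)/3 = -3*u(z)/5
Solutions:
 u(z) = C1*exp(-sqrt(3)*5^(3/4)*z/5) + C2*exp(sqrt(3)*5^(3/4)*z/5) + C3*sin(sqrt(3)*5^(3/4)*z/5) + C4*cos(sqrt(3)*5^(3/4)*z/5)


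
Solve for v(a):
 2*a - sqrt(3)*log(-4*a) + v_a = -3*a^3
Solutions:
 v(a) = C1 - 3*a^4/4 - a^2 + sqrt(3)*a*log(-a) + sqrt(3)*a*(-1 + 2*log(2))


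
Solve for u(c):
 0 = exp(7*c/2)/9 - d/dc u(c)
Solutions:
 u(c) = C1 + 2*exp(7*c/2)/63


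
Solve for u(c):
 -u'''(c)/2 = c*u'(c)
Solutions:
 u(c) = C1 + Integral(C2*airyai(-2^(1/3)*c) + C3*airybi(-2^(1/3)*c), c)


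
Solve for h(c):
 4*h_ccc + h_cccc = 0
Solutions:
 h(c) = C1 + C2*c + C3*c^2 + C4*exp(-4*c)


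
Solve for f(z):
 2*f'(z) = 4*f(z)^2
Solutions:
 f(z) = -1/(C1 + 2*z)


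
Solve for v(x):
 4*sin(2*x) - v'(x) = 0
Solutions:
 v(x) = C1 - 2*cos(2*x)


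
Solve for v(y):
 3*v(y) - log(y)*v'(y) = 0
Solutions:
 v(y) = C1*exp(3*li(y))


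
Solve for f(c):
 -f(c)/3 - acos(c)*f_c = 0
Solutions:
 f(c) = C1*exp(-Integral(1/acos(c), c)/3)


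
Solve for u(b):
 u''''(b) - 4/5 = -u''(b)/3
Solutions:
 u(b) = C1 + C2*b + C3*sin(sqrt(3)*b/3) + C4*cos(sqrt(3)*b/3) + 6*b^2/5


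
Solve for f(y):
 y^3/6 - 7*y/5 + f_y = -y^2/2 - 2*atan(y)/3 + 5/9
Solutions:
 f(y) = C1 - y^4/24 - y^3/6 + 7*y^2/10 - 2*y*atan(y)/3 + 5*y/9 + log(y^2 + 1)/3


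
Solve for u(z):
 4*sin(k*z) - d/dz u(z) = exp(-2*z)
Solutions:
 u(z) = C1 + exp(-2*z)/2 - 4*cos(k*z)/k


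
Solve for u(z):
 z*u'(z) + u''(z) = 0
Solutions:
 u(z) = C1 + C2*erf(sqrt(2)*z/2)


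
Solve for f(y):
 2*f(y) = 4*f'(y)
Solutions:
 f(y) = C1*exp(y/2)


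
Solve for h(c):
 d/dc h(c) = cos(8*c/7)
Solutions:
 h(c) = C1 + 7*sin(8*c/7)/8


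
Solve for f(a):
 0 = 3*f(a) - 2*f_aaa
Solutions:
 f(a) = C3*exp(2^(2/3)*3^(1/3)*a/2) + (C1*sin(2^(2/3)*3^(5/6)*a/4) + C2*cos(2^(2/3)*3^(5/6)*a/4))*exp(-2^(2/3)*3^(1/3)*a/4)


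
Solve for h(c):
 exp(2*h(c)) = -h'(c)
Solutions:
 h(c) = log(-sqrt(-1/(C1 - c))) - log(2)/2
 h(c) = log(-1/(C1 - c))/2 - log(2)/2


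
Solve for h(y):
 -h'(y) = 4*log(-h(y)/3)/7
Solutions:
 7*Integral(1/(log(-_y) - log(3)), (_y, h(y)))/4 = C1 - y


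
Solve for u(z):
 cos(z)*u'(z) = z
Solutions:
 u(z) = C1 + Integral(z/cos(z), z)


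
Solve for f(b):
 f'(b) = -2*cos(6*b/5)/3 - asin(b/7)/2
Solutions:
 f(b) = C1 - b*asin(b/7)/2 - sqrt(49 - b^2)/2 - 5*sin(6*b/5)/9


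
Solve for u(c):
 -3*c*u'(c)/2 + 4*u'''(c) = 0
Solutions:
 u(c) = C1 + Integral(C2*airyai(3^(1/3)*c/2) + C3*airybi(3^(1/3)*c/2), c)


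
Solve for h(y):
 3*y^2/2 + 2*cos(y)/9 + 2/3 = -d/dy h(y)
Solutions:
 h(y) = C1 - y^3/2 - 2*y/3 - 2*sin(y)/9


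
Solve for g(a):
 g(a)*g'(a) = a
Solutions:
 g(a) = -sqrt(C1 + a^2)
 g(a) = sqrt(C1 + a^2)


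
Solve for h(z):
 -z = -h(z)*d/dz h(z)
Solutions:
 h(z) = -sqrt(C1 + z^2)
 h(z) = sqrt(C1 + z^2)


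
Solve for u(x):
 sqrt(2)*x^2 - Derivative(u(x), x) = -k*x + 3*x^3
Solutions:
 u(x) = C1 + k*x^2/2 - 3*x^4/4 + sqrt(2)*x^3/3


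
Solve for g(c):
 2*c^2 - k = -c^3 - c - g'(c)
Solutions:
 g(c) = C1 - c^4/4 - 2*c^3/3 - c^2/2 + c*k


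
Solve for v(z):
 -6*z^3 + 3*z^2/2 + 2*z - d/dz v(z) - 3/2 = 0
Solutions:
 v(z) = C1 - 3*z^4/2 + z^3/2 + z^2 - 3*z/2


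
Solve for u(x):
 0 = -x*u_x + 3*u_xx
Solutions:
 u(x) = C1 + C2*erfi(sqrt(6)*x/6)


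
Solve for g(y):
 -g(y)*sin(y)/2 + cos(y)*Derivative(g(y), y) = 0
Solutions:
 g(y) = C1/sqrt(cos(y))


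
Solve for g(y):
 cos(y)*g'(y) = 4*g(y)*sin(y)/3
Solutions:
 g(y) = C1/cos(y)^(4/3)


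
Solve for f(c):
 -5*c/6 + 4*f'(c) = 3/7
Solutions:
 f(c) = C1 + 5*c^2/48 + 3*c/28


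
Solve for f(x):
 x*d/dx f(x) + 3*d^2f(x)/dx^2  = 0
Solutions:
 f(x) = C1 + C2*erf(sqrt(6)*x/6)


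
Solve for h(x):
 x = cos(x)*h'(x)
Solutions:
 h(x) = C1 + Integral(x/cos(x), x)


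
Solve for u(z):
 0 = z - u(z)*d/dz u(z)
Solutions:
 u(z) = -sqrt(C1 + z^2)
 u(z) = sqrt(C1 + z^2)


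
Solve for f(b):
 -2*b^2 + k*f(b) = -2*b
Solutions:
 f(b) = 2*b*(b - 1)/k


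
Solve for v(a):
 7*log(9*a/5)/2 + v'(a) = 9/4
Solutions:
 v(a) = C1 - 7*a*log(a)/2 - 7*a*log(3) + 7*a*log(5)/2 + 23*a/4


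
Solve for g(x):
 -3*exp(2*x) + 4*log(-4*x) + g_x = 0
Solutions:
 g(x) = C1 - 4*x*log(-x) + 4*x*(1 - 2*log(2)) + 3*exp(2*x)/2


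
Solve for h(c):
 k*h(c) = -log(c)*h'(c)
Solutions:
 h(c) = C1*exp(-k*li(c))


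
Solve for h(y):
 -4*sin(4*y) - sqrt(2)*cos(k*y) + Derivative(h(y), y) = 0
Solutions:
 h(y) = C1 - cos(4*y) + sqrt(2)*sin(k*y)/k


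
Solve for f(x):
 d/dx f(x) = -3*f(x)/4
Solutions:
 f(x) = C1*exp(-3*x/4)


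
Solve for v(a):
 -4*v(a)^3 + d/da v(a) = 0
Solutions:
 v(a) = -sqrt(2)*sqrt(-1/(C1 + 4*a))/2
 v(a) = sqrt(2)*sqrt(-1/(C1 + 4*a))/2


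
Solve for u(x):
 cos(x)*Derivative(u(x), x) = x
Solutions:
 u(x) = C1 + Integral(x/cos(x), x)


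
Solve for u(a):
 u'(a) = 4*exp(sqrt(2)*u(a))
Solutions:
 u(a) = sqrt(2)*(2*log(-1/(C1 + 4*a)) - log(2))/4


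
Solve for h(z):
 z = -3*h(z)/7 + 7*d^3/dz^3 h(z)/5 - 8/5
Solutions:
 h(z) = C3*exp(105^(1/3)*z/7) - 7*z/3 + (C1*sin(3^(5/6)*35^(1/3)*z/14) + C2*cos(3^(5/6)*35^(1/3)*z/14))*exp(-105^(1/3)*z/14) - 56/15


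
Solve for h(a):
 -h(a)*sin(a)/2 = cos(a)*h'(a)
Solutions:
 h(a) = C1*sqrt(cos(a))


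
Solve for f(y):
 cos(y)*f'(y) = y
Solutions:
 f(y) = C1 + Integral(y/cos(y), y)


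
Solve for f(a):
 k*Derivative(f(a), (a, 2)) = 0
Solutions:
 f(a) = C1 + C2*a


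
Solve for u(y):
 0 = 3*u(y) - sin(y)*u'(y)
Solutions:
 u(y) = C1*(cos(y) - 1)^(3/2)/(cos(y) + 1)^(3/2)


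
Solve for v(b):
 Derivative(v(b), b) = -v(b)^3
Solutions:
 v(b) = -sqrt(2)*sqrt(-1/(C1 - b))/2
 v(b) = sqrt(2)*sqrt(-1/(C1 - b))/2


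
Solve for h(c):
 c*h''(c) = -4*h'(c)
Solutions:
 h(c) = C1 + C2/c^3


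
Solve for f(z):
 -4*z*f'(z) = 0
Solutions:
 f(z) = C1


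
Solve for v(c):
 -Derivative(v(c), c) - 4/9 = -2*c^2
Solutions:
 v(c) = C1 + 2*c^3/3 - 4*c/9


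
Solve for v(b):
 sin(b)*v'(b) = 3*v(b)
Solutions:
 v(b) = C1*(cos(b) - 1)^(3/2)/(cos(b) + 1)^(3/2)


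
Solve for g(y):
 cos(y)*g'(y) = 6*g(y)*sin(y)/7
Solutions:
 g(y) = C1/cos(y)^(6/7)


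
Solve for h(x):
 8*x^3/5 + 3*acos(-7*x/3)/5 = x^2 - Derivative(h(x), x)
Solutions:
 h(x) = C1 - 2*x^4/5 + x^3/3 - 3*x*acos(-7*x/3)/5 - 3*sqrt(9 - 49*x^2)/35


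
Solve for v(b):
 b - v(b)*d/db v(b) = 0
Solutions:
 v(b) = -sqrt(C1 + b^2)
 v(b) = sqrt(C1 + b^2)


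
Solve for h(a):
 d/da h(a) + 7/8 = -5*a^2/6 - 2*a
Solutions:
 h(a) = C1 - 5*a^3/18 - a^2 - 7*a/8


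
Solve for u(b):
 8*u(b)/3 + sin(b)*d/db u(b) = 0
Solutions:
 u(b) = C1*(cos(b) + 1)^(4/3)/(cos(b) - 1)^(4/3)


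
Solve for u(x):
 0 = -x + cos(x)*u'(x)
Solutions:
 u(x) = C1 + Integral(x/cos(x), x)


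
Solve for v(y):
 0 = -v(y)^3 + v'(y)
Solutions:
 v(y) = -sqrt(2)*sqrt(-1/(C1 + y))/2
 v(y) = sqrt(2)*sqrt(-1/(C1 + y))/2


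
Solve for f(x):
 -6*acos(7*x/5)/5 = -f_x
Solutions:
 f(x) = C1 + 6*x*acos(7*x/5)/5 - 6*sqrt(25 - 49*x^2)/35


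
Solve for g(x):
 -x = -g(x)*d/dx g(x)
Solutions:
 g(x) = -sqrt(C1 + x^2)
 g(x) = sqrt(C1 + x^2)


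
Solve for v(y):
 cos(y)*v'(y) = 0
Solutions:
 v(y) = C1


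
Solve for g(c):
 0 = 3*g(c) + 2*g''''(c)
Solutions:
 g(c) = (C1*sin(6^(1/4)*c/2) + C2*cos(6^(1/4)*c/2))*exp(-6^(1/4)*c/2) + (C3*sin(6^(1/4)*c/2) + C4*cos(6^(1/4)*c/2))*exp(6^(1/4)*c/2)


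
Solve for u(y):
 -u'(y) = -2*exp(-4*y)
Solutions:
 u(y) = C1 - exp(-4*y)/2


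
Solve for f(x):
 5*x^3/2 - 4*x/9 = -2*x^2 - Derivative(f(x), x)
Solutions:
 f(x) = C1 - 5*x^4/8 - 2*x^3/3 + 2*x^2/9


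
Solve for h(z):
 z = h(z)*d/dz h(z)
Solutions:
 h(z) = -sqrt(C1 + z^2)
 h(z) = sqrt(C1 + z^2)


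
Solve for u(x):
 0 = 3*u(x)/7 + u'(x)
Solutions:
 u(x) = C1*exp(-3*x/7)


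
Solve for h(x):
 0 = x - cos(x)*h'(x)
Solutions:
 h(x) = C1 + Integral(x/cos(x), x)


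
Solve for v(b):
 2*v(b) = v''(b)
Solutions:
 v(b) = C1*exp(-sqrt(2)*b) + C2*exp(sqrt(2)*b)


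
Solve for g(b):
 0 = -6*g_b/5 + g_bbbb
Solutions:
 g(b) = C1 + C4*exp(5^(2/3)*6^(1/3)*b/5) + (C2*sin(2^(1/3)*3^(5/6)*5^(2/3)*b/10) + C3*cos(2^(1/3)*3^(5/6)*5^(2/3)*b/10))*exp(-5^(2/3)*6^(1/3)*b/10)


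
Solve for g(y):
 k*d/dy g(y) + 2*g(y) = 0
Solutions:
 g(y) = C1*exp(-2*y/k)


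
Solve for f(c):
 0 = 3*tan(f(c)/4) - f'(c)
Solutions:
 f(c) = -4*asin(C1*exp(3*c/4)) + 4*pi
 f(c) = 4*asin(C1*exp(3*c/4))


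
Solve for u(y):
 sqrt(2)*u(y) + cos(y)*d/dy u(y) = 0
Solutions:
 u(y) = C1*(sin(y) - 1)^(sqrt(2)/2)/(sin(y) + 1)^(sqrt(2)/2)


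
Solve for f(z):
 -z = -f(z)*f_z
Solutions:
 f(z) = -sqrt(C1 + z^2)
 f(z) = sqrt(C1 + z^2)


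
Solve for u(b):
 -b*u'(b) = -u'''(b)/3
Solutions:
 u(b) = C1 + Integral(C2*airyai(3^(1/3)*b) + C3*airybi(3^(1/3)*b), b)


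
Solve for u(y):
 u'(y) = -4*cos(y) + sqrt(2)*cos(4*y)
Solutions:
 u(y) = C1 - 4*sin(y) + sqrt(2)*sin(4*y)/4


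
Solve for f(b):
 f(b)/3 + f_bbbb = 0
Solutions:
 f(b) = (C1*sin(sqrt(2)*3^(3/4)*b/6) + C2*cos(sqrt(2)*3^(3/4)*b/6))*exp(-sqrt(2)*3^(3/4)*b/6) + (C3*sin(sqrt(2)*3^(3/4)*b/6) + C4*cos(sqrt(2)*3^(3/4)*b/6))*exp(sqrt(2)*3^(3/4)*b/6)


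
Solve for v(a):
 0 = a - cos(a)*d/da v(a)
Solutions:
 v(a) = C1 + Integral(a/cos(a), a)


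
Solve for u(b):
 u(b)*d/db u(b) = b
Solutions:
 u(b) = -sqrt(C1 + b^2)
 u(b) = sqrt(C1 + b^2)


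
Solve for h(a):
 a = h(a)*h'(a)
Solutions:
 h(a) = -sqrt(C1 + a^2)
 h(a) = sqrt(C1 + a^2)


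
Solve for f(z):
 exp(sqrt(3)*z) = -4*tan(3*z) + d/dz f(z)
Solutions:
 f(z) = C1 + sqrt(3)*exp(sqrt(3)*z)/3 - 4*log(cos(3*z))/3


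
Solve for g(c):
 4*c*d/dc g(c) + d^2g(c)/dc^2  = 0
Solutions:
 g(c) = C1 + C2*erf(sqrt(2)*c)


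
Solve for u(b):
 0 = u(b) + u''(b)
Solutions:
 u(b) = C1*sin(b) + C2*cos(b)


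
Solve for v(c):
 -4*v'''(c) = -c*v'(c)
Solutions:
 v(c) = C1 + Integral(C2*airyai(2^(1/3)*c/2) + C3*airybi(2^(1/3)*c/2), c)


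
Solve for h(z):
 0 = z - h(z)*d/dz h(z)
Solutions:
 h(z) = -sqrt(C1 + z^2)
 h(z) = sqrt(C1 + z^2)


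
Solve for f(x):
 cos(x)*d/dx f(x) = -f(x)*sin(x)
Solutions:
 f(x) = C1*cos(x)


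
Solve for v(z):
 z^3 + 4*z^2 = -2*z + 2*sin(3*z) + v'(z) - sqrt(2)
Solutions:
 v(z) = C1 + z^4/4 + 4*z^3/3 + z^2 + sqrt(2)*z + 2*cos(3*z)/3


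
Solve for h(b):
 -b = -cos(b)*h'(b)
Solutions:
 h(b) = C1 + Integral(b/cos(b), b)


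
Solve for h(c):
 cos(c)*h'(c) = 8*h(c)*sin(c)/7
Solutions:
 h(c) = C1/cos(c)^(8/7)


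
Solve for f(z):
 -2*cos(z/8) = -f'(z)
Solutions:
 f(z) = C1 + 16*sin(z/8)


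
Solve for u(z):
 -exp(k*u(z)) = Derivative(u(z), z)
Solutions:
 u(z) = Piecewise((log(1/(C1*k + k*z))/k, Ne(k, 0)), (nan, True))
 u(z) = Piecewise((C1 - z, Eq(k, 0)), (nan, True))


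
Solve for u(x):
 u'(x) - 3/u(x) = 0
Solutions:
 u(x) = -sqrt(C1 + 6*x)
 u(x) = sqrt(C1 + 6*x)


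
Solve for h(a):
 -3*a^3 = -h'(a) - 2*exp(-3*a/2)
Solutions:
 h(a) = C1 + 3*a^4/4 + 4*exp(-3*a/2)/3


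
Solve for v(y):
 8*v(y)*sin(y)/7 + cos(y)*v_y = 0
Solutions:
 v(y) = C1*cos(y)^(8/7)


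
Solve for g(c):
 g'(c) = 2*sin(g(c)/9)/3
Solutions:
 -2*c/3 + 9*log(cos(g(c)/9) - 1)/2 - 9*log(cos(g(c)/9) + 1)/2 = C1


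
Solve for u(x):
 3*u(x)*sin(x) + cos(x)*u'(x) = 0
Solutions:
 u(x) = C1*cos(x)^3


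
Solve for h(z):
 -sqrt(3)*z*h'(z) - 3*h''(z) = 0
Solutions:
 h(z) = C1 + C2*erf(sqrt(2)*3^(3/4)*z/6)


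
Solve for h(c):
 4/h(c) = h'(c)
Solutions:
 h(c) = -sqrt(C1 + 8*c)
 h(c) = sqrt(C1 + 8*c)


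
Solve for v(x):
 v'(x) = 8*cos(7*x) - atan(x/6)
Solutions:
 v(x) = C1 - x*atan(x/6) + 3*log(x^2 + 36) + 8*sin(7*x)/7


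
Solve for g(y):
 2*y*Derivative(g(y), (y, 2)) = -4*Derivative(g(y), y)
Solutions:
 g(y) = C1 + C2/y


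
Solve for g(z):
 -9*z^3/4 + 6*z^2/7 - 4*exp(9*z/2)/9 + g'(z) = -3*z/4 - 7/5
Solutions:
 g(z) = C1 + 9*z^4/16 - 2*z^3/7 - 3*z^2/8 - 7*z/5 + 8*exp(9*z/2)/81


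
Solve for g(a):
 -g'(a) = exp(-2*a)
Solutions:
 g(a) = C1 + exp(-2*a)/2


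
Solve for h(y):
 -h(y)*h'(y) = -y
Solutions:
 h(y) = -sqrt(C1 + y^2)
 h(y) = sqrt(C1 + y^2)


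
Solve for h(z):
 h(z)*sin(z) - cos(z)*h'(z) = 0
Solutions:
 h(z) = C1/cos(z)


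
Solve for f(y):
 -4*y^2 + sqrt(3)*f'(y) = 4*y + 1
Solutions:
 f(y) = C1 + 4*sqrt(3)*y^3/9 + 2*sqrt(3)*y^2/3 + sqrt(3)*y/3


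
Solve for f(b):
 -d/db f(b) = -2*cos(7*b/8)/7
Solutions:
 f(b) = C1 + 16*sin(7*b/8)/49


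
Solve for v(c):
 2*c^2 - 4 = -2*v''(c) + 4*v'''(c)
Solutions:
 v(c) = C1 + C2*c + C3*exp(c/2) - c^4/12 - 2*c^3/3 - 3*c^2


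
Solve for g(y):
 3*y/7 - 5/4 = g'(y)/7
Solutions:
 g(y) = C1 + 3*y^2/2 - 35*y/4


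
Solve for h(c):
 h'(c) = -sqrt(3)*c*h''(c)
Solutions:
 h(c) = C1 + C2*c^(1 - sqrt(3)/3)


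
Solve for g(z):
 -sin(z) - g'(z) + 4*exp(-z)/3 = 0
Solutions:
 g(z) = C1 + cos(z) - 4*exp(-z)/3


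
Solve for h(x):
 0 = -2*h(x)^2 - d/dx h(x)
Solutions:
 h(x) = 1/(C1 + 2*x)


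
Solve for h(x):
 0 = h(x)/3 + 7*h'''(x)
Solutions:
 h(x) = C3*exp(-21^(2/3)*x/21) + (C1*sin(3^(1/6)*7^(2/3)*x/14) + C2*cos(3^(1/6)*7^(2/3)*x/14))*exp(21^(2/3)*x/42)


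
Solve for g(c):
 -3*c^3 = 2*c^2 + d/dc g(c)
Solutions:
 g(c) = C1 - 3*c^4/4 - 2*c^3/3


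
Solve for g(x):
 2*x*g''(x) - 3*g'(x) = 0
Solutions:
 g(x) = C1 + C2*x^(5/2)


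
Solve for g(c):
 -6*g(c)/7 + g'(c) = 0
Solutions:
 g(c) = C1*exp(6*c/7)


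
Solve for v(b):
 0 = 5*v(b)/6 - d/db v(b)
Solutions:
 v(b) = C1*exp(5*b/6)


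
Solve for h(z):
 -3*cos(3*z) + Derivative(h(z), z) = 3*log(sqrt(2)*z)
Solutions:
 h(z) = C1 + 3*z*log(z) - 3*z + 3*z*log(2)/2 + sin(3*z)


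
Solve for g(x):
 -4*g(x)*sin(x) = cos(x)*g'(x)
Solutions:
 g(x) = C1*cos(x)^4


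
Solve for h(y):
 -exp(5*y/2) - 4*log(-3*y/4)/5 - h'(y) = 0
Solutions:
 h(y) = C1 - 4*y*log(-y)/5 + 4*y*(-log(3) + 1 + 2*log(2))/5 - 2*exp(5*y/2)/5


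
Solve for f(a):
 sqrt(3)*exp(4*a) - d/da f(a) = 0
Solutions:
 f(a) = C1 + sqrt(3)*exp(4*a)/4


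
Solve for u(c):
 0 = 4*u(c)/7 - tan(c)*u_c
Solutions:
 u(c) = C1*sin(c)^(4/7)


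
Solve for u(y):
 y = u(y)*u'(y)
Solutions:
 u(y) = -sqrt(C1 + y^2)
 u(y) = sqrt(C1 + y^2)


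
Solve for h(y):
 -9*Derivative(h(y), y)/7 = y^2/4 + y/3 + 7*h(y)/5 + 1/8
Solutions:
 h(y) = C1*exp(-49*y/45) - 5*y^2/28 + 185*y/2058 - 23105/134456


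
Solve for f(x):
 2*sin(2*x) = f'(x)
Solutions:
 f(x) = C1 - cos(2*x)


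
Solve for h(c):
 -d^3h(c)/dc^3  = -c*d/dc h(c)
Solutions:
 h(c) = C1 + Integral(C2*airyai(c) + C3*airybi(c), c)


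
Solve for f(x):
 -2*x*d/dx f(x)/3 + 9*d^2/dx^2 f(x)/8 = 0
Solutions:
 f(x) = C1 + C2*erfi(2*sqrt(6)*x/9)


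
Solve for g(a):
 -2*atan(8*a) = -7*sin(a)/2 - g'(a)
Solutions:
 g(a) = C1 + 2*a*atan(8*a) - log(64*a^2 + 1)/8 + 7*cos(a)/2


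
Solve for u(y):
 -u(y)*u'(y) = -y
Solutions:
 u(y) = -sqrt(C1 + y^2)
 u(y) = sqrt(C1 + y^2)
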